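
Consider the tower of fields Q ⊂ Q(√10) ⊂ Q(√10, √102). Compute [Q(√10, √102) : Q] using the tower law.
[Q(√10, √102) : Q] = 4

[Q(√10):Q] = 2 (min poly x^2 - 10, irreducible since 10 is squarefree > 1). For the top step, suppose √102 ∈ Q(√10), say √102 = c + d√10 with c, d ∈ Q. Squaring: 102 = c^2 + 10d^2 + 2cd√10. Since √10 ∉ Q this forces 2cd = 0. If d = 0 then √102 = c ∈ Q, contradicting 102 squarefree > 1. If c = 0 then 102 = 10d^2, so 10·102 = (10d)^2 is a perfect square in Q — but 10·102 = 1020 is not a perfect square (since 10 and 102 are distinct squarefree integers). Contradiction. Hence √102 ∉ Q(√10), so x^2 - 102 stays irreducible over Q(√10) and [Q(√10, √102) : Q(√10)] = 2. By the tower law, [Q(√10, √102) : Q] = 2 · 2 = 4.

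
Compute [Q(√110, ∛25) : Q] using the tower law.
[Q(√110, ∛25) : Q] = 6

Let L = Q(√110, ∛25). Since Q(√110) ⊂ L and [Q(√110):Q] = 2, the tower law gives 2 | [L:Q]. Likewise Q(∛25) ⊂ L with [Q(∛25):Q] = 3 (because 25 is not a perfect cube), so 3 | [L:Q]. As gcd(2,3) = 1, [L:Q] is divisible by 6. Conversely L is generated over Q by √110 and ∛25, so [L:Q] ≤ 2·3 = 6. Therefore [Q(√110, ∛25) : Q] = 6.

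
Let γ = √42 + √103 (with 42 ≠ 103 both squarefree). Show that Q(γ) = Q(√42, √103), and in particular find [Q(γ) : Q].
[Q(γ) : Q] = 4 (equivalently, Q(γ) = Q(√42, √103))

Obviously Q(γ) ⊆ Q(√42, √103), and [Q(√42, √103):Q] = 4 (since 42, 103 are distinct squarefree integers > 1 with 4326 not a perfect square). To show equality we compute the minimal polynomial of γ. From γ = √42 + √103: γ^2 = 42 + 2√(4326) + 103 = 145 + 2√(4326), so γ^2 - 145 = 2√(4326); squaring, (γ^2 - 145)^2 = 4·4326, i.e. γ^4 - 290γ^2 + 21025 - 17304 = 0, i.e. γ^4 - 290γ^2 + 3721 = 0. So γ is a root of x^4 - 290x^2 + 3721. This polynomial is irreducible over Q: it has no rational root (each ±√42 ± √103 is irrational), and any factorization into two quadratics over Q would force √(4326) ∈ Q (pairing opposite roots) or √42, √103 ∈ Q (other pairings), all impossible. Hence [Q(γ):Q] = 4 = [Q(√42, √103):Q], so Q(γ) = Q(√42, √103).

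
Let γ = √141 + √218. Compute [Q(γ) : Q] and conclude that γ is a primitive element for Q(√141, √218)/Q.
[Q(γ) : Q] = 4 (equivalently, Q(γ) = Q(√141, √218))

Obviously Q(γ) ⊆ Q(√141, √218), and [Q(√141, √218):Q] = 4 (since 141, 218 are distinct squarefree integers > 1 with 30738 not a perfect square). To show equality we compute the minimal polynomial of γ. From γ = √141 + √218: γ^2 = 141 + 2√(30738) + 218 = 359 + 2√(30738), so γ^2 - 359 = 2√(30738); squaring, (γ^2 - 359)^2 = 4·30738, i.e. γ^4 - 718γ^2 + 128881 - 122952 = 0, i.e. γ^4 - 718γ^2 + 5929 = 0. So γ is a root of x^4 - 718x^2 + 5929. This polynomial is irreducible over Q: it has no rational root (each ±√141 ± √218 is irrational), and any factorization into two quadratics over Q would force √(30738) ∈ Q (pairing opposite roots) or √141, √218 ∈ Q (other pairings), all impossible. Hence [Q(γ):Q] = 4 = [Q(√141, √218):Q], so Q(γ) = Q(√141, √218).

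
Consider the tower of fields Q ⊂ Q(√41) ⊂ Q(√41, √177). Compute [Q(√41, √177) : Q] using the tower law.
[Q(√41, √177) : Q] = 4

[Q(√41):Q] = 2 (min poly x^2 - 41, irreducible since 41 is squarefree > 1). For the top step, suppose √177 ∈ Q(√41), say √177 = c + d√41 with c, d ∈ Q. Squaring: 177 = c^2 + 41d^2 + 2cd√41. Since √41 ∉ Q this forces 2cd = 0. If d = 0 then √177 = c ∈ Q, contradicting 177 squarefree > 1. If c = 0 then 177 = 41d^2, so 41·177 = (41d)^2 is a perfect square in Q — but 41·177 = 7257 is not a perfect square (since 41 and 177 are distinct squarefree integers). Contradiction. Hence √177 ∉ Q(√41), so x^2 - 177 stays irreducible over Q(√41) and [Q(√41, √177) : Q(√41)] = 2. By the tower law, [Q(√41, √177) : Q] = 2 · 2 = 4.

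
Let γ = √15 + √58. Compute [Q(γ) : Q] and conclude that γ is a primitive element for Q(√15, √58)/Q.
[Q(γ) : Q] = 4 (equivalently, Q(γ) = Q(√15, √58))

Obviously Q(γ) ⊆ Q(√15, √58), and [Q(√15, √58):Q] = 4 (since 15, 58 are distinct squarefree integers > 1 with 870 not a perfect square). To show equality we compute the minimal polynomial of γ. From γ = √15 + √58: γ^2 = 15 + 2√(870) + 58 = 73 + 2√(870), so γ^2 - 73 = 2√(870); squaring, (γ^2 - 73)^2 = 4·870, i.e. γ^4 - 146γ^2 + 5329 - 3480 = 0, i.e. γ^4 - 146γ^2 + 1849 = 0. So γ is a root of x^4 - 146x^2 + 1849. This polynomial is irreducible over Q: it has no rational root (each ±√15 ± √58 is irrational), and any factorization into two quadratics over Q would force √(870) ∈ Q (pairing opposite roots) or √15, √58 ∈ Q (other pairings), all impossible. Hence [Q(γ):Q] = 4 = [Q(√15, √58):Q], so Q(γ) = Q(√15, √58).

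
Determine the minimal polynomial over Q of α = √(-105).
m_α(x) = x^2 + 105

α satisfies α^2 + 105 = 0, so x^2 + 105 annihilates α. Since d = -105 is squarefree and ≠ 1, it is not a perfect square in Q, so x^2 + 105 has no rational root and is therefore irreducible over Q (a degree-2 polynomial over a field is irreducible iff it has no root). Hence m_α(x) = x^2 + 105.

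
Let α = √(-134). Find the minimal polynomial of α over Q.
m_α(x) = x^2 + 134

α satisfies α^2 + 134 = 0, so x^2 + 134 annihilates α. Since d = -134 is squarefree and ≠ 1, it is not a perfect square in Q, so x^2 + 134 has no rational root and is therefore irreducible over Q (a degree-2 polynomial over a field is irreducible iff it has no root). Hence m_α(x) = x^2 + 134.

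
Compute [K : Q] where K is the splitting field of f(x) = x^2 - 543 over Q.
[K : Q] = 2

f(x) = x^2 - 543 factors as (x - √543)(x + √543). The splitting field is K = Q(√543). Since 543 is squarefree and > 1, it is not a perfect square, so x^2 - 543 is irreducible over Q and [Q(√543) : Q] = 2. Hence [K : Q] = 2.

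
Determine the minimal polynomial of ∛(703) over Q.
m_α(x) = x^3 - 703

α satisfies α^3 = 703, so x^3 - 703 annihilates α. By the rational root test, a rational root p/q (in lowest terms) of x^3 - 703 would satisfy p^3 = 703 q^3, forcing q = 1 and p^3 = 703; but 703 is not a perfect cube, contradiction. A monic cubic over Q with no rational root is irreducible (any nontrivial factorization would include a linear factor). Hence x^3 - 703 is the minimal polynomial of α, and in particular [Q(α):Q] = 3.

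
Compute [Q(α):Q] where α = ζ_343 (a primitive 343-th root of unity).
[Q(α):Q] = 294

The minimal polynomial of ζ_343 over Q is the 343-th cyclotomic polynomial Φ_343(x), which is irreducible over Q and has degree φ(343) = 294. Hence [Q(α):Q] = φ(343) = 294.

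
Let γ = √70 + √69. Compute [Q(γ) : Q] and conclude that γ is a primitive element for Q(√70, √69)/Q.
[Q(γ) : Q] = 4 (equivalently, Q(γ) = Q(√70, √69))

Obviously Q(γ) ⊆ Q(√70, √69), and [Q(√70, √69):Q] = 4 (since 70, 69 are distinct squarefree integers > 1 with 4830 not a perfect square). To show equality we compute the minimal polynomial of γ. From γ = √70 + √69: γ^2 = 70 + 2√(4830) + 69 = 139 + 2√(4830), so γ^2 - 139 = 2√(4830); squaring, (γ^2 - 139)^2 = 4·4830, i.e. γ^4 - 278γ^2 + 19321 - 19320 = 0, i.e. γ^4 - 278γ^2 + 1 = 0. So γ is a root of x^4 - 278x^2 + 1. This polynomial is irreducible over Q: it has no rational root (each ±√70 ± √69 is irrational), and any factorization into two quadratics over Q would force √(4830) ∈ Q (pairing opposite roots) or √70, √69 ∈ Q (other pairings), all impossible. Hence [Q(γ):Q] = 4 = [Q(√70, √69):Q], so Q(γ) = Q(√70, √69).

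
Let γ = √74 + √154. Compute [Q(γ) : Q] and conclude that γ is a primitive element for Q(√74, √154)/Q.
[Q(γ) : Q] = 4 (equivalently, Q(γ) = Q(√74, √154))

Obviously Q(γ) ⊆ Q(√74, √154), and [Q(√74, √154):Q] = 4 (since 74, 154 are distinct squarefree integers > 1 with 11396 not a perfect square). To show equality we compute the minimal polynomial of γ. From γ = √74 + √154: γ^2 = 74 + 2√(11396) + 154 = 228 + 2√(11396), so γ^2 - 228 = 2√(11396); squaring, (γ^2 - 228)^2 = 4·11396, i.e. γ^4 - 456γ^2 + 51984 - 45584 = 0, i.e. γ^4 - 456γ^2 + 6400 = 0. So γ is a root of x^4 - 456x^2 + 6400. This polynomial is irreducible over Q: it has no rational root (each ±√74 ± √154 is irrational), and any factorization into two quadratics over Q would force √(11396) ∈ Q (pairing opposite roots) or √74, √154 ∈ Q (other pairings), all impossible. Hence [Q(γ):Q] = 4 = [Q(√74, √154):Q], so Q(γ) = Q(√74, √154).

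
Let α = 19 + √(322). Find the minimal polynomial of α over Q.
m_α(x) = x^2 - 38x + 39

From α - 19 = √(322), squaring gives (α - 19)^2 = 322, i.e. α^2 - 38α + 361 = 322, so α^2 - 38α + 39 = 0. The discriminant of x^2 - 38x + 39 is (-38)^2 - 4·(39) = 1444 - 156 = 1288, and 4·(322) is not a perfect square in Q since 322 is squarefree and ≠ 1. Hence x^2 - 38x + 39 is irreducible over Q and is the minimal polynomial of α.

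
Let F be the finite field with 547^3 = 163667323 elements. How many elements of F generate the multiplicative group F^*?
There are φ(163667322) = 42830208 primitive elements

F_q^* is cyclic of order q - 1 = 163667322. A cyclic group of order m has exactly φ(m) generators. Here m = 163667322 = 2 · 3^2 · 7 · 13 · 163 · 613, so the number of primitive elements is φ(163667322) = 42830208.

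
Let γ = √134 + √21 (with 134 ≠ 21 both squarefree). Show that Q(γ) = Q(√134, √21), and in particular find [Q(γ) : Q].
[Q(γ) : Q] = 4 (equivalently, Q(γ) = Q(√134, √21))

Obviously Q(γ) ⊆ Q(√134, √21), and [Q(√134, √21):Q] = 4 (since 134, 21 are distinct squarefree integers > 1 with 2814 not a perfect square). To show equality we compute the minimal polynomial of γ. From γ = √134 + √21: γ^2 = 134 + 2√(2814) + 21 = 155 + 2√(2814), so γ^2 - 155 = 2√(2814); squaring, (γ^2 - 155)^2 = 4·2814, i.e. γ^4 - 310γ^2 + 24025 - 11256 = 0, i.e. γ^4 - 310γ^2 + 12769 = 0. So γ is a root of x^4 - 310x^2 + 12769. This polynomial is irreducible over Q: it has no rational root (each ±√134 ± √21 is irrational), and any factorization into two quadratics over Q would force √(2814) ∈ Q (pairing opposite roots) or √134, √21 ∈ Q (other pairings), all impossible. Hence [Q(γ):Q] = 4 = [Q(√134, √21):Q], so Q(γ) = Q(√134, √21).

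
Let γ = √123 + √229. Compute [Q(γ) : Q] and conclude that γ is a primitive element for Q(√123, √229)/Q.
[Q(γ) : Q] = 4 (equivalently, Q(γ) = Q(√123, √229))

Obviously Q(γ) ⊆ Q(√123, √229), and [Q(√123, √229):Q] = 4 (since 123, 229 are distinct squarefree integers > 1 with 28167 not a perfect square). To show equality we compute the minimal polynomial of γ. From γ = √123 + √229: γ^2 = 123 + 2√(28167) + 229 = 352 + 2√(28167), so γ^2 - 352 = 2√(28167); squaring, (γ^2 - 352)^2 = 4·28167, i.e. γ^4 - 704γ^2 + 123904 - 112668 = 0, i.e. γ^4 - 704γ^2 + 11236 = 0. So γ is a root of x^4 - 704x^2 + 11236. This polynomial is irreducible over Q: it has no rational root (each ±√123 ± √229 is irrational), and any factorization into two quadratics over Q would force √(28167) ∈ Q (pairing opposite roots) or √123, √229 ∈ Q (other pairings), all impossible. Hence [Q(γ):Q] = 4 = [Q(√123, √229):Q], so Q(γ) = Q(√123, √229).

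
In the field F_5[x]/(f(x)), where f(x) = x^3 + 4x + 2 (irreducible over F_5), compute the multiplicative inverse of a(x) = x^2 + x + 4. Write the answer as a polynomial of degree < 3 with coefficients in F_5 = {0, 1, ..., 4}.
a(x)^(-1) ≡ 4x^2 + x + 4 (mod f(x))

Since f is irreducible over F_5, F_5[x]/(f) is a field and a(x) ≠ 0 has an inverse. Apply the extended Euclidean algorithm to f(x) and a(x) in F_5[x]: f(x) = (x + 4)·a(x) + (x + 1);  a(x) = (x)·(x + 1) + (4). The last nonzero remainder is the constant 4 = gcd(f, a) in F_5. Back-substituting through the division chain expresses 4 = s(x)·a(x) + t(x)·f(x) with s(x) ≡ x^2 + 4x + 1 (mod f), so (x^2 + 4x + 1)·a(x) ≡ 4 (mod f). Multiplying by 4^(-1) ≡ 4 in F_5 gives a(x)^(-1) ≡ 4·(x^2 + 4x + 1) ≡ 4x^2 + x + 4 (mod f). Check: (x^2 + x + 4)·(4x^2 + x + 4) = 4x^4 + x^2 + 3x + 1 ≡ 1 (mod x^3 + 4x + 2).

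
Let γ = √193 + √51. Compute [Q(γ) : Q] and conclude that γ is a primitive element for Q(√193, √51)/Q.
[Q(γ) : Q] = 4 (equivalently, Q(γ) = Q(√193, √51))

Obviously Q(γ) ⊆ Q(√193, √51), and [Q(√193, √51):Q] = 4 (since 193, 51 are distinct squarefree integers > 1 with 9843 not a perfect square). To show equality we compute the minimal polynomial of γ. From γ = √193 + √51: γ^2 = 193 + 2√(9843) + 51 = 244 + 2√(9843), so γ^2 - 244 = 2√(9843); squaring, (γ^2 - 244)^2 = 4·9843, i.e. γ^4 - 488γ^2 + 59536 - 39372 = 0, i.e. γ^4 - 488γ^2 + 20164 = 0. So γ is a root of x^4 - 488x^2 + 20164. This polynomial is irreducible over Q: it has no rational root (each ±√193 ± √51 is irrational), and any factorization into two quadratics over Q would force √(9843) ∈ Q (pairing opposite roots) or √193, √51 ∈ Q (other pairings), all impossible. Hence [Q(γ):Q] = 4 = [Q(√193, √51):Q], so Q(γ) = Q(√193, √51).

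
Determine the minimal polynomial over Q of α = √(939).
m_α(x) = x^2 - 939

α satisfies α^2 - 939 = 0, so x^2 - 939 annihilates α. Since d = 939 is squarefree and ≠ 1, it is not a perfect square in Q, so x^2 - 939 has no rational root and is therefore irreducible over Q (a degree-2 polynomial over a field is irreducible iff it has no root). Hence m_α(x) = x^2 - 939.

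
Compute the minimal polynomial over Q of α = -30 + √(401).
m_α(x) = x^2 + 60x + 499

From α + 30 = √(401), squaring gives (α + 30)^2 = 401, i.e. α^2 + 60α + 900 = 401, so α^2 + 60α + 499 = 0. The discriminant of x^2 + 60x + 499 is (60)^2 - 4·(499) = 3600 - 1996 = 1604, and 4·(401) is not a perfect square in Q since 401 is squarefree and ≠ 1. Hence x^2 + 60x + 499 is irreducible over Q and is the minimal polynomial of α.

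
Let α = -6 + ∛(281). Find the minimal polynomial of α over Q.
m_α(x) = x^3 + 18x^2 + 108x - 65

Set β = α + 6 = ∛(281), so β^3 = 281. Then (α + 6)^3 - 281 = 0, i.e. α is a root of g(x) = (x + 6)^3 - 281 = x^3 + 18x^2 + 108x - 65. Since g(x) = h(x + 6) where h(x) = x^3 - 281, and h is irreducible over Q (because 281 is not a perfect cube, so h has no rational root, and a monic cubic with no rational root is irreducible), g is also irreducible (irreducibility is preserved under the substitution x → x + 6). Hence m_α(x) = x^3 + 18x^2 + 108x - 65.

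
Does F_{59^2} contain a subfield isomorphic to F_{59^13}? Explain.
No: F_{59^13} is not a subfield of F_{59^2}

F_{p^m} embeds in F_{p^n} iff m | n. Here 13 ∤ 2 (since 2 = 0·13 + 2 with remainder 2 ≠ 0), so F_{59^13} is not a subfield of F_{59^2}. Equivalently: if it were, the tower law would give 13 = [F_{59^13}:F_59] dividing [F_{59^2}:F_59] = 2, contradiction.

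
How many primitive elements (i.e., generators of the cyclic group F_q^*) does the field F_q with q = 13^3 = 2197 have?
There are φ(2196) = 720 primitive elements

F_q^* is cyclic of order q - 1 = 2196. A cyclic group of order m has exactly φ(m) generators. Here m = 2196 = 2^2 · 3^2 · 61, so the number of primitive elements is φ(2196) = 720.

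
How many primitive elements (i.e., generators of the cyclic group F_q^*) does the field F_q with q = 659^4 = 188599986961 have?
There are φ(188599986960) = 35271475200 primitive elements

F_q^* is cyclic of order q - 1 = 188599986960. A cyclic group of order m has exactly φ(m) generators. Here m = 188599986960 = 2^4 · 3 · 5 · 7 · 11 · 17 · 47 · 53 · 241, so the number of primitive elements is φ(188599986960) = 35271475200.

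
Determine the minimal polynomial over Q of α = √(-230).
m_α(x) = x^2 + 230

α satisfies α^2 + 230 = 0, so x^2 + 230 annihilates α. Since d = -230 is squarefree and ≠ 1, it is not a perfect square in Q, so x^2 + 230 has no rational root and is therefore irreducible over Q (a degree-2 polynomial over a field is irreducible iff it has no root). Hence m_α(x) = x^2 + 230.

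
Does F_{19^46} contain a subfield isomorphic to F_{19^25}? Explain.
No: F_{19^25} is not a subfield of F_{19^46}

F_{p^m} embeds in F_{p^n} iff m | n. Here 25 ∤ 46 (since 46 = 1·25 + 21 with remainder 21 ≠ 0), so F_{19^25} is not a subfield of F_{19^46}. Equivalently: if it were, the tower law would give 25 = [F_{19^25}:F_19] dividing [F_{19^46}:F_19] = 46, contradiction.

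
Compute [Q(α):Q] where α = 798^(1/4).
[Q(α):Q] = 4

α is a root of x^4 - 798. By Eisenstein's criterion at the prime p = 2 (which divides the constant term 798 but p^2 = 4 does not, since 798 is squarefree), x^4 - 798 is irreducible over Q. Hence [Q(α):Q] = 4.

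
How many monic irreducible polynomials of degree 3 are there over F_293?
There are 8384488 monic irreducible polynomials of degree 3 over F_293

Each element of F_{293^3} that lies in no proper subfield is a root of exactly one monic irreducible of degree 3 over F_293, and each such polynomial has 3 distinct roots in F_{293^3}. By Möbius inversion the count is N_293(3) = (1/3) Σ_{d|3} μ(3/d) · 293^d = (1/3)(μ(3)·293^1 + μ(1)·293^3) = 25153464/3 = 8384488.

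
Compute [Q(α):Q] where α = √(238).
[Q(α):Q] = 2

[Q(α):Q] equals the degree of the minimal polynomial of α. Here α^2 = 238 and x^2 - 238 is irreducible (d = 238 is squarefree, ≠ 1, hence not a square), so deg(m_α) = 2. Thus [Q(α):Q] = 2.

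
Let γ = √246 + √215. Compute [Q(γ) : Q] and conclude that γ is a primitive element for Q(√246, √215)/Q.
[Q(γ) : Q] = 4 (equivalently, Q(γ) = Q(√246, √215))

Obviously Q(γ) ⊆ Q(√246, √215), and [Q(√246, √215):Q] = 4 (since 246, 215 are distinct squarefree integers > 1 with 52890 not a perfect square). To show equality we compute the minimal polynomial of γ. From γ = √246 + √215: γ^2 = 246 + 2√(52890) + 215 = 461 + 2√(52890), so γ^2 - 461 = 2√(52890); squaring, (γ^2 - 461)^2 = 4·52890, i.e. γ^4 - 922γ^2 + 212521 - 211560 = 0, i.e. γ^4 - 922γ^2 + 961 = 0. So γ is a root of x^4 - 922x^2 + 961. This polynomial is irreducible over Q: it has no rational root (each ±√246 ± √215 is irrational), and any factorization into two quadratics over Q would force √(52890) ∈ Q (pairing opposite roots) or √246, √215 ∈ Q (other pairings), all impossible. Hence [Q(γ):Q] = 4 = [Q(√246, √215):Q], so Q(γ) = Q(√246, √215).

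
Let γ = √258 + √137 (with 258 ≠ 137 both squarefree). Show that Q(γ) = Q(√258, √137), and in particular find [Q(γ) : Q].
[Q(γ) : Q] = 4 (equivalently, Q(γ) = Q(√258, √137))

Obviously Q(γ) ⊆ Q(√258, √137), and [Q(√258, √137):Q] = 4 (since 258, 137 are distinct squarefree integers > 1 with 35346 not a perfect square). To show equality we compute the minimal polynomial of γ. From γ = √258 + √137: γ^2 = 258 + 2√(35346) + 137 = 395 + 2√(35346), so γ^2 - 395 = 2√(35346); squaring, (γ^2 - 395)^2 = 4·35346, i.e. γ^4 - 790γ^2 + 156025 - 141384 = 0, i.e. γ^4 - 790γ^2 + 14641 = 0. So γ is a root of x^4 - 790x^2 + 14641. This polynomial is irreducible over Q: it has no rational root (each ±√258 ± √137 is irrational), and any factorization into two quadratics over Q would force √(35346) ∈ Q (pairing opposite roots) or √258, √137 ∈ Q (other pairings), all impossible. Hence [Q(γ):Q] = 4 = [Q(√258, √137):Q], so Q(γ) = Q(√258, √137).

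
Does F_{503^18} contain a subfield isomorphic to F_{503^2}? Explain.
Yes: F_{503^2} is a subfield of F_{503^18}

F_{p^m} embeds in F_{p^n} iff m | n (since F_{p^n} is the splitting field of x^(p^n) - x, and F_{p^m} ⊂ F_{p^n} forces p^n to be a power of p^m, i.e. m | n; conversely if m | n then every root of x^(p^m) - x is a root of x^(p^n) - x). Here 2 | 18 (since 18 = 9·2), so F_{503^2} is a subfield of F_{503^18}, and [F_{503^18} : F_{503^2}] = 18/2 = 9.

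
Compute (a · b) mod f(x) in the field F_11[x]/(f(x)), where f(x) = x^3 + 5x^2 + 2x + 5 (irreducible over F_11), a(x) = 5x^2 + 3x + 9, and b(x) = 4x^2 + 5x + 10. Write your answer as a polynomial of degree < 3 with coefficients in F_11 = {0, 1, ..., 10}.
a · b ≡ 2x^2 + 2x + 9 (mod f(x))

Multiply in F_11[x]: a(x)·b(x) = (5x^2 + 3x + 9)·(4x^2 + 5x + 10) = 9x^4 + 4x^3 + 2x^2 + 9x + 2. This has degree ≥ 3, so divide by f(x) over F_11: 9x^4 + 4x^3 + 2x^2 + 9x + 2 = (9x + 3)·(x^3 + 5x^2 + 2x + 5) + (2x^2 + 2x + 9). Hence a·b ≡ 2x^2 + 2x + 9 (mod f). (F_11[x]/(f) is a field with 11^3 = 1331 elements since f is irreducible of degree 3.)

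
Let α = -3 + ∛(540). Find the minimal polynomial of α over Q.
m_α(x) = x^3 + 9x^2 + 27x - 513

Set β = α + 3 = ∛(540), so β^3 = 540. Then (α + 3)^3 - 540 = 0, i.e. α is a root of g(x) = (x + 3)^3 - 540 = x^3 + 9x^2 + 27x - 513. Since g(x) = h(x + 3) where h(x) = x^3 - 540, and h is irreducible over Q (because 540 is not a perfect cube, so h has no rational root, and a monic cubic with no rational root is irreducible), g is also irreducible (irreducibility is preserved under the substitution x → x + 3). Hence m_α(x) = x^3 + 9x^2 + 27x - 513.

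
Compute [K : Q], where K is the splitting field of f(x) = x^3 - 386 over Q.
[K : Q] = 6

The roots of x^3 - 386 are ∛386, ω∛386, ω^2∛386 where ω = e^(2πi/3) is a primitive cube root of unity, so K = Q(∛386, ω). Now [Q(∛386):Q] = 3 (since 386 is not a perfect cube, x^3 - 386 is irreducible) and [Q(ω):Q] = 2. Both 2 and 3 divide [K:Q], and [K:Q] ≤ 3·2 = 6, so [K:Q] = 6. (Equivalently: Q(∛386) ⊂ R but ω ∉ R, so [K : Q(∛386)] = 2.)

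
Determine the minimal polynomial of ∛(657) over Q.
m_α(x) = x^3 - 657

α satisfies α^3 = 657, so x^3 - 657 annihilates α. By the rational root test, a rational root p/q (in lowest terms) of x^3 - 657 would satisfy p^3 = 657 q^3, forcing q = 1 and p^3 = 657; but 657 is not a perfect cube, contradiction. A monic cubic over Q with no rational root is irreducible (any nontrivial factorization would include a linear factor). Hence x^3 - 657 is the minimal polynomial of α, and in particular [Q(α):Q] = 3.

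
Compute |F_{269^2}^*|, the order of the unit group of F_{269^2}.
|F_{269^2}^*| = 72360

F_{269^2} has 269^2 = 72361 elements; its multiplicative group consists of all nonzero elements, so |F_{269^2}^*| = 72361 - 1 = 72360. (It is cyclic since any finite subgroup of the multiplicative group of a field is cyclic.)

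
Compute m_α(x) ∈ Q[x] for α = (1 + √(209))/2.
m_α(x) = x^2 - x - 52

From 2α - 1 = √(209), squaring gives (2α - 1)^2 = 209, i.e. 4α^2 - 4α + 1 = 209, so α^2 - α + (1 - 209)/4 = 0. Since 209 ≡ 1 (mod 4), (1 - 209)/4 = -52 ∈ Z. The polynomial x^2 - x - 52 has discriminant 1 - 4·(-52) = 209, which is not a perfect square in Q (d = 209 is squarefree and ≠ 1), so x^2 - x - 52 is irreducible over Q. It is the minimal polynomial of α.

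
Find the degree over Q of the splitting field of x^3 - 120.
[K : Q] = 6

The roots of x^3 - 120 are ∛120, ω∛120, ω^2∛120 where ω = e^(2πi/3) is a primitive cube root of unity, so K = Q(∛120, ω). Now [Q(∛120):Q] = 3 (since 120 is not a perfect cube, x^3 - 120 is irreducible) and [Q(ω):Q] = 2. Both 2 and 3 divide [K:Q], and [K:Q] ≤ 3·2 = 6, so [K:Q] = 6. (Equivalently: Q(∛120) ⊂ R but ω ∉ R, so [K : Q(∛120)] = 2.)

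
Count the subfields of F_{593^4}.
F_{593^4} has 3 subfields

The subfields of F_{p^n} are exactly the fields F_{p^d} for d | n (each is the fixed field of the unique index-d subgroup of Gal(F_{p^n}/F_p) ≅ Z/nZ). The divisors of n = 4 are {1, 2, 4}, giving 3 subfields: F_{593^1}, F_{593^2}, F_{593^4}.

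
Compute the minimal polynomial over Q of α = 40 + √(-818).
m_α(x) = x^2 - 80x + 2418

From α - 40 = √(-818), squaring gives (α - 40)^2 = -818, i.e. α^2 - 80α + 1600 = -818, so α^2 - 80α + 2418 = 0. The discriminant of x^2 - 80x + 2418 is (-80)^2 - 4·(2418) = 6400 - 9672 = -3272, and 4·(-818) is not a perfect square in Q since -818 is squarefree and ≠ 1. Hence x^2 - 80x + 2418 is irreducible over Q and is the minimal polynomial of α.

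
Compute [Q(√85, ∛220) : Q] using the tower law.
[Q(√85, ∛220) : Q] = 6

Let L = Q(√85, ∛220). Since Q(√85) ⊂ L and [Q(√85):Q] = 2, the tower law gives 2 | [L:Q]. Likewise Q(∛220) ⊂ L with [Q(∛220):Q] = 3 (because 220 is not a perfect cube), so 3 | [L:Q]. As gcd(2,3) = 1, [L:Q] is divisible by 6. Conversely L is generated over Q by √85 and ∛220, so [L:Q] ≤ 2·3 = 6. Therefore [Q(√85, ∛220) : Q] = 6.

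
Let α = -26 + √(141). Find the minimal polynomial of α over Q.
m_α(x) = x^2 + 52x + 535

From α + 26 = √(141), squaring gives (α + 26)^2 = 141, i.e. α^2 + 52α + 676 = 141, so α^2 + 52α + 535 = 0. The discriminant of x^2 + 52x + 535 is (52)^2 - 4·(535) = 2704 - 2140 = 564, and 4·(141) is not a perfect square in Q since 141 is squarefree and ≠ 1. Hence x^2 + 52x + 535 is irreducible over Q and is the minimal polynomial of α.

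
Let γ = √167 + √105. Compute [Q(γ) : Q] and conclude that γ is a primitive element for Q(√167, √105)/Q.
[Q(γ) : Q] = 4 (equivalently, Q(γ) = Q(√167, √105))

Obviously Q(γ) ⊆ Q(√167, √105), and [Q(√167, √105):Q] = 4 (since 167, 105 are distinct squarefree integers > 1 with 17535 not a perfect square). To show equality we compute the minimal polynomial of γ. From γ = √167 + √105: γ^2 = 167 + 2√(17535) + 105 = 272 + 2√(17535), so γ^2 - 272 = 2√(17535); squaring, (γ^2 - 272)^2 = 4·17535, i.e. γ^4 - 544γ^2 + 73984 - 70140 = 0, i.e. γ^4 - 544γ^2 + 3844 = 0. So γ is a root of x^4 - 544x^2 + 3844. This polynomial is irreducible over Q: it has no rational root (each ±√167 ± √105 is irrational), and any factorization into two quadratics over Q would force √(17535) ∈ Q (pairing opposite roots) or √167, √105 ∈ Q (other pairings), all impossible. Hence [Q(γ):Q] = 4 = [Q(√167, √105):Q], so Q(γ) = Q(√167, √105).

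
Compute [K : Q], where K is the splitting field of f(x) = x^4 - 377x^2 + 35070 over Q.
[K : Q] = 4

Solving the quadratic in x^2: x^2 = (377 ± √(377^2 - 4·35070))/2 = (377 ± √1849)/2 = (377 ± 43)/2, giving x^2 = 167 or x^2 = 210. So f(x) = (x^2 - 167)(x^2 - 210) and the roots of f are ±√167, ±√210. Hence the splitting field is K = Q(√167, √210). Since 167 and 210 are distinct squarefree integers > 1, their product 35070 is not a perfect square, so √210 ∉ Q(√167). By the tower law [K:Q] = [Q(√167,√210):Q(√167)] · [Q(√167):Q] = 2 · 2 = 4.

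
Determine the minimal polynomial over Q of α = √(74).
m_α(x) = x^2 - 74

α satisfies α^2 - 74 = 0, so x^2 - 74 annihilates α. Since d = 74 is squarefree and ≠ 1, it is not a perfect square in Q, so x^2 - 74 has no rational root and is therefore irreducible over Q (a degree-2 polynomial over a field is irreducible iff it has no root). Hence m_α(x) = x^2 - 74.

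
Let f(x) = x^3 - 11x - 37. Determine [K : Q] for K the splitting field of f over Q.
[K : Q] = 6

By the rational root test, any rational root of the monic integer polynomial f(x) = x^3 - 11x - 37 must be an integer dividing the constant term -37, i.e. one of ±{1, 37}. Evaluating: f(1) = -47, f(-1) = -27, f(37) = 50209, f(-37) = -50283; none is 0, so f has no rational root and is therefore irreducible over Q (a cubic with no linear factor over a field is irreducible). For an irreducible cubic, the Galois group is A_3 or S_3 according as the discriminant disc(f) = -4a^3 - 27b^2 = -4·(-11)^3 - 27·(-37)^2 = -31639 is or is not a square in Q. Here disc(f) = -31639 is not a perfect square in Q, so the Galois group of f over Q is not contained in A_3 and must be all of S_3. The splitting field has degree |S_3| = 6 over Q, so [K : Q] = 6.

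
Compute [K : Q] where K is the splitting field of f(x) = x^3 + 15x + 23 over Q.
[K : Q] = 6

By the rational root test, any rational root of the monic integer polynomial f(x) = x^3 + 15x + 23 must be an integer dividing the constant term 23, i.e. one of ±{1, 23}. Evaluating: f(1) = 39, f(-1) = 7, f(23) = 12535, f(-23) = -12489; none is 0, so f has no rational root and is therefore irreducible over Q (a cubic with no linear factor over a field is irreducible). For an irreducible cubic, the Galois group is A_3 or S_3 according as the discriminant disc(f) = -4a^3 - 27b^2 = -4·(15)^3 - 27·(23)^2 = -27783 is or is not a square in Q. Here disc(f) = -27783 is not a perfect square in Q, so the Galois group of f over Q is not contained in A_3 and must be all of S_3. The splitting field has degree |S_3| = 6 over Q, so [K : Q] = 6.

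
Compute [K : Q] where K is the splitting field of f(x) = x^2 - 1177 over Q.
[K : Q] = 2

f(x) = x^2 - 1177 factors as (x - √1177)(x + √1177). The splitting field is K = Q(√1177). Since 1177 is squarefree and > 1, it is not a perfect square, so x^2 - 1177 is irreducible over Q and [Q(√1177) : Q] = 2. Hence [K : Q] = 2.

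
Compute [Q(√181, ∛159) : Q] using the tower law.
[Q(√181, ∛159) : Q] = 6

Let L = Q(√181, ∛159). Since Q(√181) ⊂ L and [Q(√181):Q] = 2, the tower law gives 2 | [L:Q]. Likewise Q(∛159) ⊂ L with [Q(∛159):Q] = 3 (because 159 is not a perfect cube), so 3 | [L:Q]. As gcd(2,3) = 1, [L:Q] is divisible by 6. Conversely L is generated over Q by √181 and ∛159, so [L:Q] ≤ 2·3 = 6. Therefore [Q(√181, ∛159) : Q] = 6.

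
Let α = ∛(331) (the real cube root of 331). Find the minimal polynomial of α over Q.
m_α(x) = x^3 - 331

α satisfies α^3 = 331, so x^3 - 331 annihilates α. By the rational root test, a rational root p/q (in lowest terms) of x^3 - 331 would satisfy p^3 = 331 q^3, forcing q = 1 and p^3 = 331; but 331 is not a perfect cube, contradiction. A monic cubic over Q with no rational root is irreducible (any nontrivial factorization would include a linear factor). Hence x^3 - 331 is the minimal polynomial of α, and in particular [Q(α):Q] = 3.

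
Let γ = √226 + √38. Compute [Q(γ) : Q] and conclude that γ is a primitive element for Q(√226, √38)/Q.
[Q(γ) : Q] = 4 (equivalently, Q(γ) = Q(√226, √38))

Obviously Q(γ) ⊆ Q(√226, √38), and [Q(√226, √38):Q] = 4 (since 226, 38 are distinct squarefree integers > 1 with 8588 not a perfect square). To show equality we compute the minimal polynomial of γ. From γ = √226 + √38: γ^2 = 226 + 2√(8588) + 38 = 264 + 2√(8588), so γ^2 - 264 = 2√(8588); squaring, (γ^2 - 264)^2 = 4·8588, i.e. γ^4 - 528γ^2 + 69696 - 34352 = 0, i.e. γ^4 - 528γ^2 + 35344 = 0. So γ is a root of x^4 - 528x^2 + 35344. This polynomial is irreducible over Q: it has no rational root (each ±√226 ± √38 is irrational), and any factorization into two quadratics over Q would force √(8588) ∈ Q (pairing opposite roots) or √226, √38 ∈ Q (other pairings), all impossible. Hence [Q(γ):Q] = 4 = [Q(√226, √38):Q], so Q(γ) = Q(√226, √38).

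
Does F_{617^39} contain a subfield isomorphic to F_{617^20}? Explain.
No: F_{617^20} is not a subfield of F_{617^39}

F_{p^m} embeds in F_{p^n} iff m | n. Here 20 ∤ 39 (since 39 = 1·20 + 19 with remainder 19 ≠ 0), so F_{617^20} is not a subfield of F_{617^39}. Equivalently: if it were, the tower law would give 20 = [F_{617^20}:F_617] dividing [F_{617^39}:F_617] = 39, contradiction.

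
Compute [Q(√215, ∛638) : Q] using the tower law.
[Q(√215, ∛638) : Q] = 6

Let L = Q(√215, ∛638). Since Q(√215) ⊂ L and [Q(√215):Q] = 2, the tower law gives 2 | [L:Q]. Likewise Q(∛638) ⊂ L with [Q(∛638):Q] = 3 (because 638 is not a perfect cube), so 3 | [L:Q]. As gcd(2,3) = 1, [L:Q] is divisible by 6. Conversely L is generated over Q by √215 and ∛638, so [L:Q] ≤ 2·3 = 6. Therefore [Q(√215, ∛638) : Q] = 6.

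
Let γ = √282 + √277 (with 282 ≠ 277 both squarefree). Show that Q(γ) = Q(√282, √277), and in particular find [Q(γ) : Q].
[Q(γ) : Q] = 4 (equivalently, Q(γ) = Q(√282, √277))

Obviously Q(γ) ⊆ Q(√282, √277), and [Q(√282, √277):Q] = 4 (since 282, 277 are distinct squarefree integers > 1 with 78114 not a perfect square). To show equality we compute the minimal polynomial of γ. From γ = √282 + √277: γ^2 = 282 + 2√(78114) + 277 = 559 + 2√(78114), so γ^2 - 559 = 2√(78114); squaring, (γ^2 - 559)^2 = 4·78114, i.e. γ^4 - 1118γ^2 + 312481 - 312456 = 0, i.e. γ^4 - 1118γ^2 + 25 = 0. So γ is a root of x^4 - 1118x^2 + 25. This polynomial is irreducible over Q: it has no rational root (each ±√282 ± √277 is irrational), and any factorization into two quadratics over Q would force √(78114) ∈ Q (pairing opposite roots) or √282, √277 ∈ Q (other pairings), all impossible. Hence [Q(γ):Q] = 4 = [Q(√282, √277):Q], so Q(γ) = Q(√282, √277).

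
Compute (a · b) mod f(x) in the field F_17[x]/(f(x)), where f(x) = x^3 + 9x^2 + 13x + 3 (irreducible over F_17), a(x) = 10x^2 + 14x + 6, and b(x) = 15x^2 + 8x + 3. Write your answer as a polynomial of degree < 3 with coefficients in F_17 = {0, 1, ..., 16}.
a · b ≡ 2x^2 + 7x + 2 (mod f(x))

Multiply in F_17[x]: a(x)·b(x) = (10x^2 + 14x + 6)·(15x^2 + 8x + 3) = 14x^4 + x^3 + 11x^2 + 5x + 1. This has degree ≥ 3, so divide by f(x) over F_17: 14x^4 + x^3 + 11x^2 + 5x + 1 = (14x + 11)·(x^3 + 9x^2 + 13x + 3) + (2x^2 + 7x + 2). Hence a·b ≡ 2x^2 + 7x + 2 (mod f). (F_17[x]/(f) is a field with 17^3 = 4913 elements since f is irreducible of degree 3.)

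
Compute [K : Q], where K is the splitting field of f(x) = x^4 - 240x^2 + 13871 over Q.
[K : Q] = 4

Solving the quadratic in x^2: x^2 = (240 ± √(240^2 - 4·13871))/2 = (240 ± √2116)/2 = (240 ± 46)/2, giving x^2 = 97 or x^2 = 143. So f(x) = (x^2 - 97)(x^2 - 143) and the roots of f are ±√97, ±√143. Hence the splitting field is K = Q(√97, √143). Since 97 and 143 are distinct squarefree integers > 1, their product 13871 is not a perfect square, so √143 ∉ Q(√97). By the tower law [K:Q] = [Q(√97,√143):Q(√97)] · [Q(√97):Q] = 2 · 2 = 4.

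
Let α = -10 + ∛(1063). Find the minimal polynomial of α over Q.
m_α(x) = x^3 + 30x^2 + 300x - 63

Set β = α + 10 = ∛(1063), so β^3 = 1063. Then (α + 10)^3 - 1063 = 0, i.e. α is a root of g(x) = (x + 10)^3 - 1063 = x^3 + 30x^2 + 300x - 63. Since g(x) = h(x + 10) where h(x) = x^3 - 1063, and h is irreducible over Q (because 1063 is not a perfect cube, so h has no rational root, and a monic cubic with no rational root is irreducible), g is also irreducible (irreducibility is preserved under the substitution x → x + 10). Hence m_α(x) = x^3 + 30x^2 + 300x - 63.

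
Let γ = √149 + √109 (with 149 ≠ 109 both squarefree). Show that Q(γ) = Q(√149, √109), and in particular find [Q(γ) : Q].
[Q(γ) : Q] = 4 (equivalently, Q(γ) = Q(√149, √109))

Obviously Q(γ) ⊆ Q(√149, √109), and [Q(√149, √109):Q] = 4 (since 149, 109 are distinct squarefree integers > 1 with 16241 not a perfect square). To show equality we compute the minimal polynomial of γ. From γ = √149 + √109: γ^2 = 149 + 2√(16241) + 109 = 258 + 2√(16241), so γ^2 - 258 = 2√(16241); squaring, (γ^2 - 258)^2 = 4·16241, i.e. γ^4 - 516γ^2 + 66564 - 64964 = 0, i.e. γ^4 - 516γ^2 + 1600 = 0. So γ is a root of x^4 - 516x^2 + 1600. This polynomial is irreducible over Q: it has no rational root (each ±√149 ± √109 is irrational), and any factorization into two quadratics over Q would force √(16241) ∈ Q (pairing opposite roots) or √149, √109 ∈ Q (other pairings), all impossible. Hence [Q(γ):Q] = 4 = [Q(√149, √109):Q], so Q(γ) = Q(√149, √109).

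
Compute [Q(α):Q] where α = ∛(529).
[Q(α):Q] = 3

The minimal polynomial of α is x^3 - 529, irreducible over Q since 529 is not a perfect cube (so x^3 - 529 has no rational root). Hence [Q(α):Q] = deg(m_α) = 3.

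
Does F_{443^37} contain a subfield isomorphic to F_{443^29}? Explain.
No: F_{443^29} is not a subfield of F_{443^37}

F_{p^m} embeds in F_{p^n} iff m | n. Here 29 ∤ 37 (since 37 = 1·29 + 8 with remainder 8 ≠ 0), so F_{443^29} is not a subfield of F_{443^37}. Equivalently: if it were, the tower law would give 29 = [F_{443^29}:F_443] dividing [F_{443^37}:F_443] = 37, contradiction.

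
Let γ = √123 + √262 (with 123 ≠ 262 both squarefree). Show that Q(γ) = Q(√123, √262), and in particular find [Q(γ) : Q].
[Q(γ) : Q] = 4 (equivalently, Q(γ) = Q(√123, √262))

Obviously Q(γ) ⊆ Q(√123, √262), and [Q(√123, √262):Q] = 4 (since 123, 262 are distinct squarefree integers > 1 with 32226 not a perfect square). To show equality we compute the minimal polynomial of γ. From γ = √123 + √262: γ^2 = 123 + 2√(32226) + 262 = 385 + 2√(32226), so γ^2 - 385 = 2√(32226); squaring, (γ^2 - 385)^2 = 4·32226, i.e. γ^4 - 770γ^2 + 148225 - 128904 = 0, i.e. γ^4 - 770γ^2 + 19321 = 0. So γ is a root of x^4 - 770x^2 + 19321. This polynomial is irreducible over Q: it has no rational root (each ±√123 ± √262 is irrational), and any factorization into two quadratics over Q would force √(32226) ∈ Q (pairing opposite roots) or √123, √262 ∈ Q (other pairings), all impossible. Hence [Q(γ):Q] = 4 = [Q(√123, √262):Q], so Q(γ) = Q(√123, √262).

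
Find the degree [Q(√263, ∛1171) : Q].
[Q(√263, ∛1171) : Q] = 6

Let L = Q(√263, ∛1171). Since Q(√263) ⊂ L and [Q(√263):Q] = 2, the tower law gives 2 | [L:Q]. Likewise Q(∛1171) ⊂ L with [Q(∛1171):Q] = 3 (because 1171 is not a perfect cube), so 3 | [L:Q]. As gcd(2,3) = 1, [L:Q] is divisible by 6. Conversely L is generated over Q by √263 and ∛1171, so [L:Q] ≤ 2·3 = 6. Therefore [Q(√263, ∛1171) : Q] = 6.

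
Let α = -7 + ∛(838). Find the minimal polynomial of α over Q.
m_α(x) = x^3 + 21x^2 + 147x - 495

Set β = α + 7 = ∛(838), so β^3 = 838. Then (α + 7)^3 - 838 = 0, i.e. α is a root of g(x) = (x + 7)^3 - 838 = x^3 + 21x^2 + 147x - 495. Since g(x) = h(x + 7) where h(x) = x^3 - 838, and h is irreducible over Q (because 838 is not a perfect cube, so h has no rational root, and a monic cubic with no rational root is irreducible), g is also irreducible (irreducibility is preserved under the substitution x → x + 7). Hence m_α(x) = x^3 + 21x^2 + 147x - 495.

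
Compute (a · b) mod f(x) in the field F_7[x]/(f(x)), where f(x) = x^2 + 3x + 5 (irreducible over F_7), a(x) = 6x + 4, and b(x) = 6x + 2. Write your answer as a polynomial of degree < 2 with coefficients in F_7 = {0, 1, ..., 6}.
a · b ≡ 5x + 3 (mod f(x))

Multiply in F_7[x]: a(x)·b(x) = (6x + 4)·(6x + 2) = x^2 + x + 1. This has degree ≥ 2, so divide by f(x) over F_7: x^2 + x + 1 = (1)·(x^2 + 3x + 5) + (5x + 3). Hence a·b ≡ 5x + 3 (mod f). (F_7[x]/(f) is a field with 7^2 = 49 elements since f is irreducible of degree 2.)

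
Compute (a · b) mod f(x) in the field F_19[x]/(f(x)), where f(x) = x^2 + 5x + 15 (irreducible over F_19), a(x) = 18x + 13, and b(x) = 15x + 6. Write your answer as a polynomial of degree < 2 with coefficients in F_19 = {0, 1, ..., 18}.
a · b ≡ 17x + 18 (mod f(x))

Multiply in F_19[x]: a(x)·b(x) = (18x + 13)·(15x + 6) = 4x^2 + 18x + 2. This has degree ≥ 2, so divide by f(x) over F_19: 4x^2 + 18x + 2 = (4)·(x^2 + 5x + 15) + (17x + 18). Hence a·b ≡ 17x + 18 (mod f). (F_19[x]/(f) is a field with 19^2 = 361 elements since f is irreducible of degree 2.)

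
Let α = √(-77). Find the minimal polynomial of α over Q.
m_α(x) = x^2 + 77

α satisfies α^2 + 77 = 0, so x^2 + 77 annihilates α. Since d = -77 is squarefree and ≠ 1, it is not a perfect square in Q, so x^2 + 77 has no rational root and is therefore irreducible over Q (a degree-2 polynomial over a field is irreducible iff it has no root). Hence m_α(x) = x^2 + 77.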